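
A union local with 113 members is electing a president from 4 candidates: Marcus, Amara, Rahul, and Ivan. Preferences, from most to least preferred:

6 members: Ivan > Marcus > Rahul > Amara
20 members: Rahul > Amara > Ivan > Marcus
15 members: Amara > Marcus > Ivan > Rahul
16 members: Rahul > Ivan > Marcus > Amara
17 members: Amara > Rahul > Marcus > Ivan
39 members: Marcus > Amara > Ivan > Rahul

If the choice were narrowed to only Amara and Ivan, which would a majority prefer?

Voters preferring Amara to Ivan: 91; preferring Ivan to Amara: 22.
Amara wins the head-to-head.

Amara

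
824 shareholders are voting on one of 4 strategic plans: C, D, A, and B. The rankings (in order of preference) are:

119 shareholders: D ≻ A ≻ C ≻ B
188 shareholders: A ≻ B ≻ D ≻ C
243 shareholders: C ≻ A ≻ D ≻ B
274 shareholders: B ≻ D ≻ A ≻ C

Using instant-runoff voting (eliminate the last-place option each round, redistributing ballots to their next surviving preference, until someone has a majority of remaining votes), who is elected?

A

Round 1: C 243, D 119, A 188, B 274. Eliminate D.
Round 2: C 243, A 307, B 274. Eliminate C.
Round 3: A 550, B 274. A has a majority.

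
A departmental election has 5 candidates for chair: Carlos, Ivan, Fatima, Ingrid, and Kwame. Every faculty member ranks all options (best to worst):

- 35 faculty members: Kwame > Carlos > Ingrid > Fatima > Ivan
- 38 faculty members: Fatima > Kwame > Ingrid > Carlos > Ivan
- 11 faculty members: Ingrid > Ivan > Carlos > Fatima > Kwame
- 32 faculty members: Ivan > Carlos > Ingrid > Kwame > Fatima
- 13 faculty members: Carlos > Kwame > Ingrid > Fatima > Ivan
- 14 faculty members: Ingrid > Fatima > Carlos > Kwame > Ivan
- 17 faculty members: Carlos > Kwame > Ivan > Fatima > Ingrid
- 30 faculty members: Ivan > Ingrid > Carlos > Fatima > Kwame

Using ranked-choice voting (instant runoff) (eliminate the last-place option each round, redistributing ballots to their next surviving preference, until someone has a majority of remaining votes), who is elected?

Kwame

Round 1: Carlos 30, Ivan 62, Fatima 38, Ingrid 25, Kwame 35. Eliminate Ingrid.
Round 2: Carlos 30, Ivan 73, Fatima 52, Kwame 35. Eliminate Carlos.
Round 3: Ivan 73, Fatima 52, Kwame 65. Eliminate Fatima.
Round 4: Ivan 73, Kwame 117. Kwame has a majority.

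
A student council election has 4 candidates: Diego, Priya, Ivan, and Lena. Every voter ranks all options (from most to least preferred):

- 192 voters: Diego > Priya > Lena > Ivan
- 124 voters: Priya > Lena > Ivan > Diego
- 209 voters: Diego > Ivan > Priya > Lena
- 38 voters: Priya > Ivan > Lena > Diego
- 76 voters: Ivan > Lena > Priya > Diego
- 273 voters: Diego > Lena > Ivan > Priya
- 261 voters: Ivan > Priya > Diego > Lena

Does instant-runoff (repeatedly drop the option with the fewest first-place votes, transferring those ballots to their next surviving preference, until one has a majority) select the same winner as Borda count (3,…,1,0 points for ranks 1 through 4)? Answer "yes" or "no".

yes

Instant-runoff — R1 Diego 674, Priya 162, Ivan 337, Lena 0 (Diego winner). Winner: Diego.
Borda — scores: Diego 2283, Priya 1677, Ivan 1902, Lena 1176. Winner: Diego.
The two methods agree.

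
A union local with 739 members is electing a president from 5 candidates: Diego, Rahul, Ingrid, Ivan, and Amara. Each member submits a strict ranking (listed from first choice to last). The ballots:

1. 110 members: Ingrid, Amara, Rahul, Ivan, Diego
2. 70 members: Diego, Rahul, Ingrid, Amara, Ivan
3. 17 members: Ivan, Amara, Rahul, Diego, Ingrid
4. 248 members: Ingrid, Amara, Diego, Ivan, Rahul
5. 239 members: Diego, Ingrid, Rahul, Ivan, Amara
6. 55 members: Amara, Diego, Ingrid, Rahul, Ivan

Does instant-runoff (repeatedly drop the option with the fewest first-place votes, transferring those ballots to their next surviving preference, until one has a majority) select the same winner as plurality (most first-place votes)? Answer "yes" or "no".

Instant-runoff — R1 Diego 309, Rahul 0, Ingrid 358, Ivan 17, Amara 55 (Rahul out); R2 Diego 309, Ingrid 358, Ivan 17, Amara 55 (Ivan out); R3 Diego 309, Ingrid 358, Amara 72 (Amara out); R4 Diego 381, Ingrid 358 (Diego winner). Winner: Diego.
Plurality — first-place votes: Diego 309, Rahul 0, Ingrid 358, Ivan 17, Amara 55. Winner: Ingrid.
The two methods disagree.

no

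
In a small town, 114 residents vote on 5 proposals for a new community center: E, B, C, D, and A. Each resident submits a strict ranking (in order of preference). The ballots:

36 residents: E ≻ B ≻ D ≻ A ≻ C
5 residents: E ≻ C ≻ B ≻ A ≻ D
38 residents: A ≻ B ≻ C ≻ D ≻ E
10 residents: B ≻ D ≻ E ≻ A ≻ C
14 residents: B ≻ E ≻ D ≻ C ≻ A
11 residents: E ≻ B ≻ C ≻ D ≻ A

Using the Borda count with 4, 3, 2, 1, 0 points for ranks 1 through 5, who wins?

B

E: 36·4 + 5·4 + 38·0 + 10·2 + 14·3 + 11·4 = 270
B: 36·3 + 5·2 + 38·3 + 10·4 + 14·4 + 11·3 = 361
C: 36·0 + 5·3 + 38·2 + 10·0 + 14·1 + 11·2 = 127
D: 36·2 + 5·0 + 38·1 + 10·3 + 14·2 + 11·1 = 179
A: 36·1 + 5·1 + 38·4 + 10·1 + 14·0 + 11·0 = 203
B has the highest Borda score (361).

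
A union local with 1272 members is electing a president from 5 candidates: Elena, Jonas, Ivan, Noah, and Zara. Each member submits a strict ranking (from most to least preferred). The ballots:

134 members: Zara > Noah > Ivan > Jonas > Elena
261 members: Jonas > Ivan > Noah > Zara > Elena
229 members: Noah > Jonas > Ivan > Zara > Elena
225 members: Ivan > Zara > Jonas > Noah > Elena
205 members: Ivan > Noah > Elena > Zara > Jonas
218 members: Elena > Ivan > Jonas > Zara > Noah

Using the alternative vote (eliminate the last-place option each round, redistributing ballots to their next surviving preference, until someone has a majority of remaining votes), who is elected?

Ivan

Round 1: Elena 218, Jonas 261, Ivan 430, Noah 229, Zara 134. Eliminate Zara.
Round 2: Elena 218, Jonas 261, Ivan 430, Noah 363. Eliminate Elena.
Round 3: Jonas 261, Ivan 648, Noah 363. Ivan has a majority.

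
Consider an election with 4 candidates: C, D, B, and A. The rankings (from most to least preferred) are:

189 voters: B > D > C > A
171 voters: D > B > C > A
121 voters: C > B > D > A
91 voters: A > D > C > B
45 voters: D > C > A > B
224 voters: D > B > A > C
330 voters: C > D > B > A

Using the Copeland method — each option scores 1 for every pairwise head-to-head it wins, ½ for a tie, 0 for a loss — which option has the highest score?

C: beats B and A; loses to D → score 2.
D: beats C, B, and A → score 3.
B: beats A; loses to C and D → score 1.
A: loses to C, D, and B → score 0.
D has the best pairwise record.

D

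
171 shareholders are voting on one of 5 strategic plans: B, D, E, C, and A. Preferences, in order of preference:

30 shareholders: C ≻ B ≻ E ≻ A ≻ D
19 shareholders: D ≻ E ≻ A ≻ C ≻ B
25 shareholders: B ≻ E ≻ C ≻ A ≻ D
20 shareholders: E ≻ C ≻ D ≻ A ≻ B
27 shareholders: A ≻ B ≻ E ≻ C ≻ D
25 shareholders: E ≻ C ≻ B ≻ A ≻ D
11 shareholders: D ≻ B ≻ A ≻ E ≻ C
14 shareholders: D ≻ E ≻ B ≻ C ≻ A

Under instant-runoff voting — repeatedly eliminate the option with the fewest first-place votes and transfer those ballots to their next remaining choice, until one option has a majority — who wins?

Round 1: B 25, D 44, E 45, C 30, A 27. Eliminate B.
Round 2: D 44, E 70, C 30, A 27. Eliminate A.
Round 3: D 44, E 97, C 30. E has a majority.

E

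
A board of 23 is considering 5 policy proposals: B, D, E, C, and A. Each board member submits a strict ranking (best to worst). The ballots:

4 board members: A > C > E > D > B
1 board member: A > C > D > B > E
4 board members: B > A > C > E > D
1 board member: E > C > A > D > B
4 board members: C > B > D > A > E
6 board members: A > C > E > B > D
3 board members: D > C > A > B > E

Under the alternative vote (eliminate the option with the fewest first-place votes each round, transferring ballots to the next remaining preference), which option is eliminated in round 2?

D

Round 1: B 4, D 3, E 1, C 4, A 11. Eliminate E.
Round 2: B 4, D 3, C 5, A 11. Eliminate D.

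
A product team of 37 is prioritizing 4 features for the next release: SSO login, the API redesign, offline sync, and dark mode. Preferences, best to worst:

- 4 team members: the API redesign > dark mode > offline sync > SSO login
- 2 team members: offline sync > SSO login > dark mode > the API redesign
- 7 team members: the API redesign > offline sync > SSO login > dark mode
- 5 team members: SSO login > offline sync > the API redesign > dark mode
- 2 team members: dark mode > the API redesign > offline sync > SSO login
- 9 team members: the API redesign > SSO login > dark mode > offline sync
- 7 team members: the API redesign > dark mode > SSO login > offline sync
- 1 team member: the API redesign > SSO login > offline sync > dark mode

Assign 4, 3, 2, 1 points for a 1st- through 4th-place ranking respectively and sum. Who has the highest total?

SSO login: 4·1 + 2·3 + 7·2 + 5·4 + 2·1 + 9·3 + 7·2 + 1·3 = 90
the API redesign: 4·4 + 2·1 + 7·4 + 5·2 + 2·3 + 9·4 + 7·4 + 1·4 = 130
offline sync: 4·2 + 2·4 + 7·3 + 5·3 + 2·2 + 9·1 + 7·1 + 1·2 = 74
dark mode: 4·3 + 2·2 + 7·1 + 5·1 + 2·4 + 9·2 + 7·3 + 1·1 = 76
the API redesign has the highest Borda score (130).

the API redesign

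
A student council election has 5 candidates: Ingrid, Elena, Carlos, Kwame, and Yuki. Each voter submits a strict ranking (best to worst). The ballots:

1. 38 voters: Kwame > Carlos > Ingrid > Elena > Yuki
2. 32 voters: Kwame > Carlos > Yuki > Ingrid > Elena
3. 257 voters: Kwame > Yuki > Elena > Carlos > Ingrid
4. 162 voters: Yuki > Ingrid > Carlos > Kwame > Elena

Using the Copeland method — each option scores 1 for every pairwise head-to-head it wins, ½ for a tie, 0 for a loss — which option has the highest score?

Ingrid: loses to Elena, Carlos, Kwame, and Yuki → score 0.
Elena: beats Ingrid and Carlos; loses to Kwame and Yuki → score 2.
Carlos: beats Ingrid; loses to Elena, Kwame, and Yuki → score 1.
Kwame: beats Ingrid, Elena, Carlos, and Yuki → score 4.
Yuki: beats Ingrid, Elena, and Carlos; loses to Kwame → score 3.
Kwame has the best pairwise record.

Kwame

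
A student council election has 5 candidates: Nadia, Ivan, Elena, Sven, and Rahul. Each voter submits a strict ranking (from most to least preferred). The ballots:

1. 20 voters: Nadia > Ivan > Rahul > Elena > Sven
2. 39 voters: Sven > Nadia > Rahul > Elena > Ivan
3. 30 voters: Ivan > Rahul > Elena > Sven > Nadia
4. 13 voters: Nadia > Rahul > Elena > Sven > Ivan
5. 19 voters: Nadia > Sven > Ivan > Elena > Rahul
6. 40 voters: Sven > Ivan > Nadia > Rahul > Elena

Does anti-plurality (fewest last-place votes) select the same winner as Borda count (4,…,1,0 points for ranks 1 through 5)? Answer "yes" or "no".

no

Anti-plurality — last-place votes: Nadia 30, Ivan 52, Elena 40, Sven 20, Rahul 19. Winner: Rahul.
Borda — scores: Nadia 405, Ivan 338, Elena 164, Sven 416, Rahul 287. Winner: Sven.
The two methods disagree.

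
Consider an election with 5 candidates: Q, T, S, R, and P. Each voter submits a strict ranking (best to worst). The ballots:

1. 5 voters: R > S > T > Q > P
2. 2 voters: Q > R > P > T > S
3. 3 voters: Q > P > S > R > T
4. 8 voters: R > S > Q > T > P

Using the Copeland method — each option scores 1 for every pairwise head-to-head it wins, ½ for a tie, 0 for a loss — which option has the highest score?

R

Q: beats T and P; loses to S and R → score 2.
T: beats P; loses to Q, S, and R → score 1.
S: beats Q, T, and P; loses to R → score 3.
R: beats Q, T, S, and P → score 4.
P: loses to Q, T, S, and R → score 0.
R has the best pairwise record.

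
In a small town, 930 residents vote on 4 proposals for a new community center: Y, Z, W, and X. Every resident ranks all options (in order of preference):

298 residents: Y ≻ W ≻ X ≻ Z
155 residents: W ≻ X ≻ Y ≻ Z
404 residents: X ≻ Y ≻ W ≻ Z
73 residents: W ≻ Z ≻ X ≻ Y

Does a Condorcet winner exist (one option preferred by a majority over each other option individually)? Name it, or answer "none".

none

Checking pairwise contests:
X beats Y 632–298.
Y beats Z 857–73.
Y beats W 702–228.
W beats X 526–404.
Every option loses at least one head-to-head, so there is no Condorcet winner.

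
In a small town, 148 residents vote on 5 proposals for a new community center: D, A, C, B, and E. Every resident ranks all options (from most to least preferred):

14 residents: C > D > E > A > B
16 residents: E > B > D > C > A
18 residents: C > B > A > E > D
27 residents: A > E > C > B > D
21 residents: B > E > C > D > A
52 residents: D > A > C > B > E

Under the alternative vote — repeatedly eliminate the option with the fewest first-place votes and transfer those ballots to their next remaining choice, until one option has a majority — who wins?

Round 1: D 52, A 27, C 32, B 21, E 16. Eliminate E.
Round 2: D 52, A 27, C 32, B 37. Eliminate A.
Round 3: D 52, C 59, B 37. Eliminate B.
Round 4: D 68, C 80. C has a majority.

C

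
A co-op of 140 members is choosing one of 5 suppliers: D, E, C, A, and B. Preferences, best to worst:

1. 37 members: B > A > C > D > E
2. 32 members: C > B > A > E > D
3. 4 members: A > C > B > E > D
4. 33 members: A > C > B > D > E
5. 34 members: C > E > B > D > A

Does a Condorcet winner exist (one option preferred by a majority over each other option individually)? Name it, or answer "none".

none

Checking pairwise contests:
C beats D 140–0.
C beats E 140–0.
A beats C 74–66.
B beats A 103–37.
C beats B 103–37.
Every option loses at least one head-to-head, so there is no Condorcet winner.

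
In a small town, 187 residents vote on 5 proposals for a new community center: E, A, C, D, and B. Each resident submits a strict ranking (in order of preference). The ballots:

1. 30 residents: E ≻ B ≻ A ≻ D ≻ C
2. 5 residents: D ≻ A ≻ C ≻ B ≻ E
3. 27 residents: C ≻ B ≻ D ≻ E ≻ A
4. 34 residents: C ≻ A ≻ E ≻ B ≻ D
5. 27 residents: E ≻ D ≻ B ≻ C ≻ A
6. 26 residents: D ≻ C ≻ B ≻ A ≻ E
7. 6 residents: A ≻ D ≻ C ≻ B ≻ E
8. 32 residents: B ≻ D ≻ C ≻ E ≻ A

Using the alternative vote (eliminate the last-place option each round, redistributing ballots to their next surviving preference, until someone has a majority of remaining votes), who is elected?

Round 1: E 57, A 6, C 61, D 31, B 32. Eliminate A.
Round 2: E 57, C 61, D 37, B 32. Eliminate B.
Round 3: E 57, C 61, D 69. Eliminate E.
Round 4: C 61, D 126. D has a majority.

D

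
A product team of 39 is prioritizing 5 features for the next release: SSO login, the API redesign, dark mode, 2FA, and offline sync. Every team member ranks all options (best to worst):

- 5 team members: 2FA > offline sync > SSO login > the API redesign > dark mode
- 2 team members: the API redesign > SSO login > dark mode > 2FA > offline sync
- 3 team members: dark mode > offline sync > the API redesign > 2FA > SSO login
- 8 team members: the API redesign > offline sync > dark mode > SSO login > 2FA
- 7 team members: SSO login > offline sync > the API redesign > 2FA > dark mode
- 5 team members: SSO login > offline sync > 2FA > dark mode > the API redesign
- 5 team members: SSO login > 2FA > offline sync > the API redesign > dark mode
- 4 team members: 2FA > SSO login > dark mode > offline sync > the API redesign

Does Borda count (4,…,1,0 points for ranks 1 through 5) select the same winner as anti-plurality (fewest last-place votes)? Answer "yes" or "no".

Borda — scores: SSO login 104, the API redesign 70, dark mode 45, 2FA 73, offline sync 98. Winner: SSO login.
Anti-plurality — last-place votes: SSO login 3, the API redesign 9, dark mode 17, 2FA 8, offline sync 2. Winner: offline sync.
The two methods disagree.

no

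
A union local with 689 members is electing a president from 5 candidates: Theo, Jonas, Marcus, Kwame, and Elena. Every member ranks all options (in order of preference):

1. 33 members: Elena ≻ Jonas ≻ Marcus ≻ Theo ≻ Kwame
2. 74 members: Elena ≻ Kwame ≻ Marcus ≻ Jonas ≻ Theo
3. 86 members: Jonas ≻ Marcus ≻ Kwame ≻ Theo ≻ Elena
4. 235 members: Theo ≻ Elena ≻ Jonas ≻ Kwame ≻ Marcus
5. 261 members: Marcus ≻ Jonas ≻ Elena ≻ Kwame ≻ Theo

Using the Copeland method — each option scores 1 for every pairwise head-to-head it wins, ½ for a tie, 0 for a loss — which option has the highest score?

Theo: loses to Jonas, Marcus, Kwame, and Elena → score 0.
Jonas: beats Theo, Marcus, Kwame, and Elena → score 4.
Marcus: beats Theo, Kwame, and Elena; loses to Jonas → score 3.
Kwame: beats Theo; loses to Jonas, Marcus, and Elena → score 1.
Elena: beats Theo and Kwame; loses to Jonas and Marcus → score 2.
Jonas has the best pairwise record.

Jonas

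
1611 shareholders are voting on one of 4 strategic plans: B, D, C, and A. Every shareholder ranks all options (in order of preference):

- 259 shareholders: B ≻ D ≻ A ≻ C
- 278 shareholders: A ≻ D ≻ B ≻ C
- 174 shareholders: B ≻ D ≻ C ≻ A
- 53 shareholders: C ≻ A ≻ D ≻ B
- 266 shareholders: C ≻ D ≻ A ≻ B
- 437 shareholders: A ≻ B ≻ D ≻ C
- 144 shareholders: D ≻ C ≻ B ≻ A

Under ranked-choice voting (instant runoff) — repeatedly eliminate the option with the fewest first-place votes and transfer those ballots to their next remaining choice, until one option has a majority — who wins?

A

Round 1: B 433, D 144, C 319, A 715. Eliminate D.
Round 2: B 433, C 463, A 715. Eliminate B.
Round 3: C 637, A 974. A has a majority.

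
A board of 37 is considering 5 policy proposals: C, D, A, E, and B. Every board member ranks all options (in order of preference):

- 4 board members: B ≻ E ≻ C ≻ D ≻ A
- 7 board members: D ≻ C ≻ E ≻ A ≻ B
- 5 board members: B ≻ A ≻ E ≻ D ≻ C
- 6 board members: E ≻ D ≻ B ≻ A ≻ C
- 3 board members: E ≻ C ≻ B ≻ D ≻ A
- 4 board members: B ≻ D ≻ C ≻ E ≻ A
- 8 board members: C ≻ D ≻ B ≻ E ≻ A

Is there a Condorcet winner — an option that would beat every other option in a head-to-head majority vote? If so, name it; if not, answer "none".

D

D vs C: 22–15 for D.
D vs A: 32–5 for D.
D vs E: 19–18 for D.
D vs B: 21–16 for D.
D beats every other option head-to-head.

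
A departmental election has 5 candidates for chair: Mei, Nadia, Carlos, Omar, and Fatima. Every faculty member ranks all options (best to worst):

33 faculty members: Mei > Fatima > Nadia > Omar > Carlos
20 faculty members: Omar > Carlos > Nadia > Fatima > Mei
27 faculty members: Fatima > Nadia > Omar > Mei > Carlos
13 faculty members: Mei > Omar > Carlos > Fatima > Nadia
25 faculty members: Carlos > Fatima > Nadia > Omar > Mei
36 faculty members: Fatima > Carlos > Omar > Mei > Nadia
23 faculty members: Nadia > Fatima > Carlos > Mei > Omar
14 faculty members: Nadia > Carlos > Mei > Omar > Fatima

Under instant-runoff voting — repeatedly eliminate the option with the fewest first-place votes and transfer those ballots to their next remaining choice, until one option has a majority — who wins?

Fatima

Round 1: Mei 46, Nadia 37, Carlos 25, Omar 20, Fatima 63. Eliminate Omar.
Round 2: Mei 46, Nadia 37, Carlos 45, Fatima 63. Eliminate Nadia.
Round 3: Mei 46, Carlos 59, Fatima 86. Eliminate Mei.
Round 4: Carlos 72, Fatima 119. Fatima has a majority.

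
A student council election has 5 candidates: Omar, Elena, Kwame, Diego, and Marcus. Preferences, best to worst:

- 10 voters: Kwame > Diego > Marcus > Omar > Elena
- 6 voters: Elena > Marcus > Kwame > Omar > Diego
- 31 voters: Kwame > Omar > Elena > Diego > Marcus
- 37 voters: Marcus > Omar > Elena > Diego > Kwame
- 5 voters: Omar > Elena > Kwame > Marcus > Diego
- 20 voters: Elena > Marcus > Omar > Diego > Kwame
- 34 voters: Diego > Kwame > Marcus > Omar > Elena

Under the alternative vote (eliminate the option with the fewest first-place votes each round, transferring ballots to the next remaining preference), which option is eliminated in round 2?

Elena

Round 1: Omar 5, Elena 26, Kwame 41, Diego 34, Marcus 37. Eliminate Omar.
Round 2: Elena 31, Kwame 41, Diego 34, Marcus 37. Eliminate Elena.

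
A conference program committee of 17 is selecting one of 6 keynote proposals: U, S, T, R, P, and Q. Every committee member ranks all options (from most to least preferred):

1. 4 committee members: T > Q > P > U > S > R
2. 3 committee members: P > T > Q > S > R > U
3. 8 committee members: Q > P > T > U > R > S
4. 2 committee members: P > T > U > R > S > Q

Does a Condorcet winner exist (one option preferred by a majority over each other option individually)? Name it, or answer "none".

Checking pairwise contests:
T beats U 17–0.
U beats S 14–3.
P beats T 13–4.
U beats R 14–3.
Q beats P 12–5.
T beats Q 9–8.
Every option loses at least one head-to-head, so there is no Condorcet winner.

none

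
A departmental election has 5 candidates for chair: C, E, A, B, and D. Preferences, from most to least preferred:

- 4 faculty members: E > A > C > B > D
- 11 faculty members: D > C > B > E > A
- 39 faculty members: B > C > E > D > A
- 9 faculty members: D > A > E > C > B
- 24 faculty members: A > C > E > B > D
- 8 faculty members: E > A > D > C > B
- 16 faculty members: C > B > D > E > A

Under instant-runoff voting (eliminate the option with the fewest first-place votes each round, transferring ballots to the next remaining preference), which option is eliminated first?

Round 1: C 16, E 12, A 24, B 39, D 20. Eliminate E.

E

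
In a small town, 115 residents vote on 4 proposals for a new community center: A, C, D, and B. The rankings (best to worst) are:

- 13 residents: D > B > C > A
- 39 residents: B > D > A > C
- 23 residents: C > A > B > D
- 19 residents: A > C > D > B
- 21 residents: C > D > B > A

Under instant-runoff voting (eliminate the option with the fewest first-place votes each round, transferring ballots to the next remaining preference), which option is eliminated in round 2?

Round 1: A 19, C 44, D 13, B 39. Eliminate D.
Round 2: A 19, C 44, B 52. Eliminate A.

A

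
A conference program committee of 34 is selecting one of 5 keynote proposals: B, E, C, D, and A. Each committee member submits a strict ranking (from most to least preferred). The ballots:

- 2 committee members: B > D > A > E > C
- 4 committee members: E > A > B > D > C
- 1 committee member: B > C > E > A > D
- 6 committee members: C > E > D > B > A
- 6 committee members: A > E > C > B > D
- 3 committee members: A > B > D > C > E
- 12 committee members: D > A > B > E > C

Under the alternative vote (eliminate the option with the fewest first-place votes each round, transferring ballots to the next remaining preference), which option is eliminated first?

B

Round 1: B 3, E 4, C 6, D 12, A 9. Eliminate B.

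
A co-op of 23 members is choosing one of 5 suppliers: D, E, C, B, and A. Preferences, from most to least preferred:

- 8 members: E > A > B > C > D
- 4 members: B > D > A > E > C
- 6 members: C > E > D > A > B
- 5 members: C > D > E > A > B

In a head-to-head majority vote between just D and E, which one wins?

Voters preferring D to E: 9; preferring E to D: 14.
E wins the head-to-head.

E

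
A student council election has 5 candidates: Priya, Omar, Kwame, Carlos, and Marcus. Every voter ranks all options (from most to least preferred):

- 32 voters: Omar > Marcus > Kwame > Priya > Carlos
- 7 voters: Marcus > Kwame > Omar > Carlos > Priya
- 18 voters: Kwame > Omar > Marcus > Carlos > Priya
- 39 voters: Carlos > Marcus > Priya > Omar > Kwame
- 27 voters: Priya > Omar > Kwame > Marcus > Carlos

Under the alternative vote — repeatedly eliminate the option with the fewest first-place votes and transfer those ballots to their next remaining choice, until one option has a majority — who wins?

Round 1: Priya 27, Omar 32, Kwame 18, Carlos 39, Marcus 7. Eliminate Marcus.
Round 2: Priya 27, Omar 32, Kwame 25, Carlos 39. Eliminate Kwame.
Round 3: Priya 27, Omar 57, Carlos 39. Eliminate Priya.
Round 4: Omar 84, Carlos 39. Omar has a majority.

Omar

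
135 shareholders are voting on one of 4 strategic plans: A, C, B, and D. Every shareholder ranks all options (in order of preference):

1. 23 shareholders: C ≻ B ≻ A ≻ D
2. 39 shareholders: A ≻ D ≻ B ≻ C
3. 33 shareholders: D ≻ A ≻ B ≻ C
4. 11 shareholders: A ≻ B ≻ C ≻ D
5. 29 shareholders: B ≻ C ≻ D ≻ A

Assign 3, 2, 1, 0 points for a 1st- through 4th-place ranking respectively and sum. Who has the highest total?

A

A: 23·1 + 39·3 + 33·2 + 11·3 + 29·0 = 239
C: 23·3 + 39·0 + 33·0 + 11·1 + 29·2 = 138
B: 23·2 + 39·1 + 33·1 + 11·2 + 29·3 = 227
D: 23·0 + 39·2 + 33·3 + 11·0 + 29·1 = 206
A has the highest Borda score (239).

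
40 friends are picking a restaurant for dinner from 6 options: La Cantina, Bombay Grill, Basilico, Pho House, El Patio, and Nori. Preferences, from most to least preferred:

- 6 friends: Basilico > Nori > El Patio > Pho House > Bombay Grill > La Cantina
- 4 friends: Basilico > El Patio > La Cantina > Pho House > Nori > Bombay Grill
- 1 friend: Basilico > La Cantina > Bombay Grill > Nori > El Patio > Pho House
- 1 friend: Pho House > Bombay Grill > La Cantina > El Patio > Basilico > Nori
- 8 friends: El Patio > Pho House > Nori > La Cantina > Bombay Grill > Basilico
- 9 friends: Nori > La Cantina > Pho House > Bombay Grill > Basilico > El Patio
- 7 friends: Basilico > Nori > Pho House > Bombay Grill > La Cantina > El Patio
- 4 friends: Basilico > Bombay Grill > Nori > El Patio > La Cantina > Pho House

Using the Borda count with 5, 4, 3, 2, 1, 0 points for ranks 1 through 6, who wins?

Nori

La Cantina: 6·0 + 4·3 + 1·4 + 1·3 + 8·2 + 9·4 + 7·1 + 4·1 = 82
Bombay Grill: 6·1 + 4·0 + 1·3 + 1·4 + 8·1 + 9·2 + 7·2 + 4·4 = 69
Basilico: 6·5 + 4·5 + 1·5 + 1·1 + 8·0 + 9·1 + 7·5 + 4·5 = 120
Pho House: 6·2 + 4·2 + 1·0 + 1·5 + 8·4 + 9·3 + 7·3 + 4·0 = 105
El Patio: 6·3 + 4·4 + 1·1 + 1·2 + 8·5 + 9·0 + 7·0 + 4·2 = 85
Nori: 6·4 + 4·1 + 1·2 + 1·0 + 8·3 + 9·5 + 7·4 + 4·3 = 139
Nori has the highest Borda score (139).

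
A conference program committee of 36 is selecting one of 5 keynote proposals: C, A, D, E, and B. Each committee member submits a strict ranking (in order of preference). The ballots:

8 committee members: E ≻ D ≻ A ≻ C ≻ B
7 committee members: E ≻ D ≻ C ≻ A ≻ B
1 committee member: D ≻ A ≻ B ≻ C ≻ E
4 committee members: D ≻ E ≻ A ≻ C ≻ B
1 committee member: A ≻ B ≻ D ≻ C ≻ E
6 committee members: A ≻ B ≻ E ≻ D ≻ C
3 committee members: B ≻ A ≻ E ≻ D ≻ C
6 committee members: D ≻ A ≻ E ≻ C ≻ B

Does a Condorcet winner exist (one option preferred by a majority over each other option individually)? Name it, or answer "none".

E vs C: 34–2 for E.
E vs A: 19–17 for E.
E vs D: 24–12 for E.
E vs B: 25–11 for E.
E beats every other option head-to-head.

E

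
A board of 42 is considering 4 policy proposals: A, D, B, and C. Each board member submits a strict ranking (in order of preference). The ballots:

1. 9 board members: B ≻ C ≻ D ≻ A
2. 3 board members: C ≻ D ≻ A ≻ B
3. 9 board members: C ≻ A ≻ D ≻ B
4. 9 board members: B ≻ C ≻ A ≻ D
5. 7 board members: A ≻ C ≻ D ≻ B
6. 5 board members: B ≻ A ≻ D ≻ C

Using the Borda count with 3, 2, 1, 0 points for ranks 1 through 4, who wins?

A: 9·0 + 3·1 + 9·2 + 9·1 + 7·3 + 5·2 = 61
D: 9·1 + 3·2 + 9·1 + 9·0 + 7·1 + 5·1 = 36
B: 9·3 + 3·0 + 9·0 + 9·3 + 7·0 + 5·3 = 69
C: 9·2 + 3·3 + 9·3 + 9·2 + 7·2 + 5·0 = 86
C has the highest Borda score (86).

C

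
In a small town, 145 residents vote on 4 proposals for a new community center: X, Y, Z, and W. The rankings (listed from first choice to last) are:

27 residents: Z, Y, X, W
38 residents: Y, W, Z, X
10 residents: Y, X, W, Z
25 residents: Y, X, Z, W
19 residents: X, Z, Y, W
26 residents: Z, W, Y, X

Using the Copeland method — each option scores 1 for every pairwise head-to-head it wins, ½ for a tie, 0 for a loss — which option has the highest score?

X: beats W; loses to Y and Z → score 1.
Y: beats X, Z, and W → score 3.
Z: beats X and W; loses to Y → score 2.
W: loses to X, Y, and Z → score 0.
Y has the best pairwise record.

Y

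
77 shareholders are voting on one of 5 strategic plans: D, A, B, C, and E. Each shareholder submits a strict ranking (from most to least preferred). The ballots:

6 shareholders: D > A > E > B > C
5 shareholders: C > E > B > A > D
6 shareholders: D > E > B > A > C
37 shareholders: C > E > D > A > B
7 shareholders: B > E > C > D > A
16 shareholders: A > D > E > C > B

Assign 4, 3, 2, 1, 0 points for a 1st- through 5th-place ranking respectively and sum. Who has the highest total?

E

D: 6·4 + 5·0 + 6·4 + 37·2 + 7·1 + 16·3 = 177
A: 6·3 + 5·1 + 6·1 + 37·1 + 7·0 + 16·4 = 130
B: 6·1 + 5·2 + 6·2 + 37·0 + 7·4 + 16·0 = 56
C: 6·0 + 5·4 + 6·0 + 37·4 + 7·2 + 16·1 = 198
E: 6·2 + 5·3 + 6·3 + 37·3 + 7·3 + 16·2 = 209
E has the highest Borda score (209).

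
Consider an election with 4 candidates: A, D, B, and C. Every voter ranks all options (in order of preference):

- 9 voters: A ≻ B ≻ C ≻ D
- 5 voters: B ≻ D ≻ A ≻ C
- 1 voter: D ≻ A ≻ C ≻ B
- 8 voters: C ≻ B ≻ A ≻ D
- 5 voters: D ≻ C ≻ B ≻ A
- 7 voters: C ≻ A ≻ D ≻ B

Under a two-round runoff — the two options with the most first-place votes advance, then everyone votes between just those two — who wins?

C

Round 1 first-place votes: A 9, D 6, B 5, C 15.
C and A advance.
Runoff: C is preferred to A by 20 voters; A by 15.
C wins the runoff.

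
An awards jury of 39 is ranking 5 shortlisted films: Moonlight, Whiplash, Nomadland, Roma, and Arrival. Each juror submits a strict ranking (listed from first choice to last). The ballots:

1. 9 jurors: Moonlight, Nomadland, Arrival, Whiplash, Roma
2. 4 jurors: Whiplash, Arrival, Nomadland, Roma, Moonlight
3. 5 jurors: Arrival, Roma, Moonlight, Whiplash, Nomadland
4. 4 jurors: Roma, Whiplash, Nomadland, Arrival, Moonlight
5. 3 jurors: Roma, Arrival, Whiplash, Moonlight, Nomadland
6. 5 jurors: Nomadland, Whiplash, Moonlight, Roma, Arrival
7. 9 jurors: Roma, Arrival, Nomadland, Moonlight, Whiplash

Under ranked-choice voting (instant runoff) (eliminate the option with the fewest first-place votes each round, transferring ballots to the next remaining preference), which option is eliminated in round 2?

Nomadland

Round 1: Moonlight 9, Whiplash 4, Nomadland 5, Roma 16, Arrival 5. Eliminate Whiplash.
Round 2: Moonlight 9, Nomadland 5, Roma 16, Arrival 9. Eliminate Nomadland.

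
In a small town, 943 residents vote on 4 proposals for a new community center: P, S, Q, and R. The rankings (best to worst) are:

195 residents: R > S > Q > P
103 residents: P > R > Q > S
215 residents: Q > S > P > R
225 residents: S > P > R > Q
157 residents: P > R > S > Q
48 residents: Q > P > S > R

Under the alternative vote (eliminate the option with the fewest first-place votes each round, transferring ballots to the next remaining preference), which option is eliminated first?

Round 1: P 260, S 225, Q 263, R 195. Eliminate R.

R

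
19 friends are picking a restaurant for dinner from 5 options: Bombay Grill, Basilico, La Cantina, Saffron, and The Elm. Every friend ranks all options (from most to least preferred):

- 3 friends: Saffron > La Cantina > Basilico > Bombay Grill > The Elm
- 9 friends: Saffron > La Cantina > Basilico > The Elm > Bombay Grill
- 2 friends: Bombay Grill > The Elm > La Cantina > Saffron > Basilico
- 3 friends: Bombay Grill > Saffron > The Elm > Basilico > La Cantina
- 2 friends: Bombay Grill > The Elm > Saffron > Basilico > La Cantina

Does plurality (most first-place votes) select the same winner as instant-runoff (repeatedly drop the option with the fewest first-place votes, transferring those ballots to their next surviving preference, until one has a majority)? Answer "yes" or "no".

Plurality — first-place votes: Bombay Grill 7, Basilico 0, La Cantina 0, Saffron 12, The Elm 0. Winner: Saffron.
Instant-runoff — R1 Bombay Grill 7, Basilico 0, La Cantina 0, Saffron 12, The Elm 0 (Saffron winner). Winner: Saffron.
The two methods agree.

yes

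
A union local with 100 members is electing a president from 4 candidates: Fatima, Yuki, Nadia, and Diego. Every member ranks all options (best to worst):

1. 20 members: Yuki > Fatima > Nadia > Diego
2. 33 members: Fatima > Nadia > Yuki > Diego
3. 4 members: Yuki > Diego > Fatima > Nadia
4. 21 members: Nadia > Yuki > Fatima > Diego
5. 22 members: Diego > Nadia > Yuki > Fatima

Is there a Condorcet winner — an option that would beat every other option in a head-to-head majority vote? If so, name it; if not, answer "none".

Checking pairwise contests:
Yuki beats Fatima 67–33.
Nadia beats Yuki 76–24.
Fatima beats Nadia 57–43.
Fatima beats Diego 74–26.
Every option loses at least one head-to-head, so there is no Condorcet winner.

none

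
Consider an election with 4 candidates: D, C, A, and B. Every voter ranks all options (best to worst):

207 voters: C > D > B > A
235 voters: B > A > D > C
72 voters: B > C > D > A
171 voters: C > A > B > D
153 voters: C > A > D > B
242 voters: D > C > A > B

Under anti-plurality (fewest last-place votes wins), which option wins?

Last-place votes: D 171, C 235, A 279, B 395.
D is ranked last by the fewest voters, so D wins.

D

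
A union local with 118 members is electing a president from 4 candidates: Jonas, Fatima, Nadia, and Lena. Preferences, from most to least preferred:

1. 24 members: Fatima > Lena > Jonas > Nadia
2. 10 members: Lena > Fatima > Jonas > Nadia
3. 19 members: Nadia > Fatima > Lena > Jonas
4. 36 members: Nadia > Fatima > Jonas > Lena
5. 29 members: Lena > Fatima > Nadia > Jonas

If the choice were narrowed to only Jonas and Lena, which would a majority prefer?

Voters preferring Jonas to Lena: 36; preferring Lena to Jonas: 82.
Lena wins the head-to-head.

Lena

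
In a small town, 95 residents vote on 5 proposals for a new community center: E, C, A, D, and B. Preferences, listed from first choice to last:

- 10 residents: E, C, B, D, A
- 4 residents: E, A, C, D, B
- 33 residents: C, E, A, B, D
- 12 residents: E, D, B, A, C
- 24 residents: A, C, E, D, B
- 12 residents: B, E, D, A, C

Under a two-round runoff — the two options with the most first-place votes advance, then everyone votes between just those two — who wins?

Round 1 first-place votes: E 26, C 33, A 24, D 0, B 12.
C and E advance.
Runoff: C is preferred to E by 57 voters; E by 38.
C wins the runoff.

C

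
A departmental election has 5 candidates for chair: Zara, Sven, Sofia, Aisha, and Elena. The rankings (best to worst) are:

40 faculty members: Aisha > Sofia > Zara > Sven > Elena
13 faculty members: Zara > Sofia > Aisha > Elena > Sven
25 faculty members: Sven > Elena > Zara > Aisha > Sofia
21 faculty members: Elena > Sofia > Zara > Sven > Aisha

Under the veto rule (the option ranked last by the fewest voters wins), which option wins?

Last-place votes: Zara 0, Sven 13, Sofia 25, Aisha 21, Elena 40.
Zara is ranked last by the fewest voters, so Zara wins.

Zara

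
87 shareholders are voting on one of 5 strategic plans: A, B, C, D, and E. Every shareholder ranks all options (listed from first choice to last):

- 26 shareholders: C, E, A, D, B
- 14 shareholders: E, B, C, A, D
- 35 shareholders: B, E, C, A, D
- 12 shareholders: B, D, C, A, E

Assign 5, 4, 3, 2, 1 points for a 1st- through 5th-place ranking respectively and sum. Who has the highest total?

E

A: 26·3 + 14·2 + 35·2 + 12·2 = 200
B: 26·1 + 14·4 + 35·5 + 12·5 = 317
C: 26·5 + 14·3 + 35·3 + 12·3 = 313
D: 26·2 + 14·1 + 35·1 + 12·4 = 149
E: 26·4 + 14·5 + 35·4 + 12·1 = 326
E has the highest Borda score (326).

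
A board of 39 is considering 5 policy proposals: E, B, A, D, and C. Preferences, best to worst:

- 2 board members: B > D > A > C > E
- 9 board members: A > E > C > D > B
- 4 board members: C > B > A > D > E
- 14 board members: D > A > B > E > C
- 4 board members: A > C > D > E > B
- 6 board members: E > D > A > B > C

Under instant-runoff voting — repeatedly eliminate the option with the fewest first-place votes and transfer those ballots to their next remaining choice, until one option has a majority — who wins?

Round 1: E 6, B 2, A 13, D 14, C 4. Eliminate B.
Round 2: E 6, A 13, D 16, C 4. Eliminate C.
Round 3: E 6, A 17, D 16. Eliminate E.
Round 4: A 17, D 22. D has a majority.

D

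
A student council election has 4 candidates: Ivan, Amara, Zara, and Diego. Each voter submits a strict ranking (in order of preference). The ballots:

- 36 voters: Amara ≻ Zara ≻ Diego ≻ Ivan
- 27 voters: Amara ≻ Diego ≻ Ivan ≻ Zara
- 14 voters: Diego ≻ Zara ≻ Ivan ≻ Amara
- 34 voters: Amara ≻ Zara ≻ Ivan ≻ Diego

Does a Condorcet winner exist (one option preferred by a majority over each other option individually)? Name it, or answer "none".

Amara vs Ivan: 97–14 for Amara.
Amara vs Zara: 97–14 for Amara.
Amara vs Diego: 97–14 for Amara.
Amara beats every other option head-to-head.

Amara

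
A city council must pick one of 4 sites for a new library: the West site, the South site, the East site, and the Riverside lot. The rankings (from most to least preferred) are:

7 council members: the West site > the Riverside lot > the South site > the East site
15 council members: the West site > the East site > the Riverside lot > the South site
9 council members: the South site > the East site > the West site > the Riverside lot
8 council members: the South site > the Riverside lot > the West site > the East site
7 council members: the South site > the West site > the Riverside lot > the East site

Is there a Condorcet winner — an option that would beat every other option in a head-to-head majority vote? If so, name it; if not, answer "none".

the South site

the South site vs the West site: 24–22 for the South site.
the South site vs the East site: 31–15 for the South site.
the South site vs the Riverside lot: 24–22 for the South site.
the South site beats every other option head-to-head.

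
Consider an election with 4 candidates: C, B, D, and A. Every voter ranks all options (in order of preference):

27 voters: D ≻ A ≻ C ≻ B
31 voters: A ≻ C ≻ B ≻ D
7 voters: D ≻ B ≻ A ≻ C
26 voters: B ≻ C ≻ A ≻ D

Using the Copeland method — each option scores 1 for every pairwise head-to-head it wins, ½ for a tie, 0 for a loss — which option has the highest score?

A

C: beats B and D; loses to A → score 2.
B: beats D; loses to C and A → score 1.
D: loses to C, B, and A → score 0.
A: beats C, B, and D → score 3.
A has the best pairwise record.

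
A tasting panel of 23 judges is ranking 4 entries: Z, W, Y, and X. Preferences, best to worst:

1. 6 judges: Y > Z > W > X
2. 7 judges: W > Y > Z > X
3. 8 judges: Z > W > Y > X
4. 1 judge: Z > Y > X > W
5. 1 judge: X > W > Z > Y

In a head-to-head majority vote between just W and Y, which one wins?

Voters preferring W to Y: 16; preferring Y to W: 7.
W wins the head-to-head.

W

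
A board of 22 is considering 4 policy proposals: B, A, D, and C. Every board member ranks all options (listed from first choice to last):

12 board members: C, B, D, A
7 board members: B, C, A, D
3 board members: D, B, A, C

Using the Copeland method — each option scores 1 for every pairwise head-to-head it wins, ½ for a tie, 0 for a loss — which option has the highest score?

B: beats A and D; loses to C → score 2.
A: loses to B, D, and C → score 0.
D: beats A; loses to B and C → score 1.
C: beats B, A, and D → score 3.
C has the best pairwise record.

C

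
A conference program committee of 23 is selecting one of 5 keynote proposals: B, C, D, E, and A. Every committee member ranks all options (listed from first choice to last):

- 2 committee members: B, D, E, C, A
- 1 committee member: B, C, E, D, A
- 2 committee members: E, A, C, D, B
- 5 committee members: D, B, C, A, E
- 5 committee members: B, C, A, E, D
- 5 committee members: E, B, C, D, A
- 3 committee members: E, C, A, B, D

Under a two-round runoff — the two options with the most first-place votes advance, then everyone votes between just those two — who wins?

Round 1 first-place votes: B 8, C 0, D 5, E 10, A 0.
E and B advance.
Runoff: E is preferred to B by 10 voters; B by 13.
B wins the runoff.

B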